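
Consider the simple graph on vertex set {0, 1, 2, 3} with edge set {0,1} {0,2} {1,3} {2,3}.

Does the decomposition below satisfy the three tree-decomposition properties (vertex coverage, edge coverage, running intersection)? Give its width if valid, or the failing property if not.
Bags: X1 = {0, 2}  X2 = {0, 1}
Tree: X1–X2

A tree decomposition must satisfy three properties: every vertex lies in some bag; for every edge, both endpoints lie together in some bag; and for every vertex, the bags containing it form a connected subtree. Here vertex 3 appears in no bag, so the decomposition is invalid.

No — vertex 3 appears in no bag.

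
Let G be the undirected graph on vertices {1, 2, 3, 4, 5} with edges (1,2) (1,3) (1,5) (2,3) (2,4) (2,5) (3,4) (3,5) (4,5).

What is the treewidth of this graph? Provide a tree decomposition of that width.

Treewidth 3.
Bags: B1 = {1, 2, 3, 5}  B2 = {2, 3, 4, 5}
Tree: B1–B2

Every bag has size at most 4, so the width is 4 − 1 = 3 and tw(G) ≤ 3. Conversely, {1, 2, 3, 5} is a clique of size 4, and the vertices of any clique must share a bag in every tree decomposition; so some bag has ≥ 4 vertices and tw(G) ≥ 3. Hence tw(G) = 3 exactly.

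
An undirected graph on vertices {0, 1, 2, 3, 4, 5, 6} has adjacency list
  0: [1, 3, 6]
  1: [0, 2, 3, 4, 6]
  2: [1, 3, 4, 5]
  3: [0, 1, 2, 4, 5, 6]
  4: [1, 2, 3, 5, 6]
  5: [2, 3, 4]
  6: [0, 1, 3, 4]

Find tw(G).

3

A width-3 tree decomposition is:
Bags: B1 = {1, 2, 3, 4}  B2 = {2, 3, 4, 5}  B3 = {1, 3, 4, 6}  B4 = {0, 1, 3, 6}
Tree: B1–B2, B1–B3, B3–B4
Every bag has size at most 4, so the width is 4 − 1 = 3 and tw(G) ≤ 3. On the other hand G contains the 4-clique {0, 1, 3, 6}. A clique must lie in a single bag of any decomposition, so no decomposition can have width below 3. Hence tw(G) = 3 exactly.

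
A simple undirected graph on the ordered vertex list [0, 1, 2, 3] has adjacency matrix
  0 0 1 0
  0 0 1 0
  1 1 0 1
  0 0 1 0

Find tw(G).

1

A width-1 tree decomposition is:
Bags: B1 = {0, 2}  B2 = {2, 3}  B3 = {1, 2}
Tree: B1–B2, B1–B3
Every bag has size at most 2, so the width is 2 − 1 = 1 and tw(G) ≤ 1. G has an edge, so its treewidth is at least 1. Combining the bounds, tw(G) = 1.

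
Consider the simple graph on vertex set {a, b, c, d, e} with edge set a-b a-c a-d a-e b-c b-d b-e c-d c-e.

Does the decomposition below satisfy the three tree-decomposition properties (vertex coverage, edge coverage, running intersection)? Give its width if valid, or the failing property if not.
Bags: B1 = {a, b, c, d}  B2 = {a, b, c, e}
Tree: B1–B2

Checking the three conditions: (i) the bags cover all of {a, b, c, d, e}; (ii) for each edge, some bag contains both endpoints; (iii) the bags containing any fixed vertex form a subtree. All hold, so the decomposition is valid with width 4 − 1 = 3.

Yes; width 3.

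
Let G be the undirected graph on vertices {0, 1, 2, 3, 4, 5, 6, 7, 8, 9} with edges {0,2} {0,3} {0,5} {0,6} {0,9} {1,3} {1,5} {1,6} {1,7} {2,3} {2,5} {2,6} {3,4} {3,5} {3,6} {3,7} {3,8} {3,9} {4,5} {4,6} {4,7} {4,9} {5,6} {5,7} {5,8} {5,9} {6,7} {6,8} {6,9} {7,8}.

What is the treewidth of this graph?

4

A width-4 tree decomposition is:
Bags: B1 = {3, 5, 6, 7, 8}  B2 = {3, 4, 5, 6, 7}  B3 = {3, 4, 5, 6, 9}  B4 = {0, 3, 5, 6, 9}  B5 = {0, 2, 3, 5, 6}  B6 = {1, 3, 5, 6, 7}
Tree: B1–B2, B2–B3, B3–B4, B4–B5, B2–B6
Every bag has size at most 5, so the width is 5 − 1 = 4 and tw(G) ≤ 4. For the lower bound, the 5 vertices {0, 3, 5, 6, 9} are pairwise adjacent, and any tree decomposition puts a clique entirely inside one bag — forcing width ≥ 4. The upper and lower bounds meet at 4, so that is the treewidth.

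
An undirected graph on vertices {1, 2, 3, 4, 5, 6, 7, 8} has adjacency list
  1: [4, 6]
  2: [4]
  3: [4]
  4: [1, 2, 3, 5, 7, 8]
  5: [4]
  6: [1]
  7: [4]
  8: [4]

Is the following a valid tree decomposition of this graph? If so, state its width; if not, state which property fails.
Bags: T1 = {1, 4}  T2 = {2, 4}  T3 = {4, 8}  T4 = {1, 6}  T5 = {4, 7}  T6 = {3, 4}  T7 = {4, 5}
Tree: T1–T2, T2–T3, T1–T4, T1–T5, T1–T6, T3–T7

Yes; width 1.

Checking the three conditions: (i) the bags cover all of {1, 2, 3, 4, 5, 6, 7, 8}; (ii) for each edge, some bag contains both endpoints; (iii) the bags containing any fixed vertex form a subtree. All hold, so the decomposition is valid with width 2 − 1 = 1.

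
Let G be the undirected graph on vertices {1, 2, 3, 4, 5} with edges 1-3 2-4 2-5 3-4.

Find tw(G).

A width-1 tree decomposition is:
Bags: B1 = {3, 4}  B2 = {2, 4}  B3 = {1, 3}  B4 = {2, 5}
Tree: B1–B2, B1–B3, B2–B4
The largest bag has 2 vertices, giving width 1; this decomposition certifies tw(G) ≤ 1. Any graph with an edge has treewidth ≥ 1, and G has the edge 4–3. Combining the bounds, tw(G) = 1.

1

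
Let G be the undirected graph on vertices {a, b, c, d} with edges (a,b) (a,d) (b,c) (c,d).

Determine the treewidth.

2

A width-2 tree decomposition is:
Bags: B1 = {a, c, d}  B2 = {a, b, c}
Tree: B1–B2
Each bag holds 3 vertices, so the decomposition has width 2, which upper-bounds the treewidth. The edges a–d–c–b–a form a cycle, so G is not a tree and its treewidth is at least 2. Hence tw(G) = 2 exactly.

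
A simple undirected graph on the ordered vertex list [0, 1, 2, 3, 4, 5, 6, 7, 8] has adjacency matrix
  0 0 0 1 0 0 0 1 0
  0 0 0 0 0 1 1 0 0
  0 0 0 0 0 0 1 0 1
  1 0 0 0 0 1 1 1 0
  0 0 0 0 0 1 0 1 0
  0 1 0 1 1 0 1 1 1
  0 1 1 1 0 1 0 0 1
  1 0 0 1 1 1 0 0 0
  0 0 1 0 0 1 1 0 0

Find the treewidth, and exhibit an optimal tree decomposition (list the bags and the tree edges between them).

Treewidth 2.
One such decomposition:
Bags: B1 = {3, 5, 7}  B2 = {3, 5, 6}  B3 = {0, 3, 7}  B4 = {5, 6, 8}  B5 = {4, 5, 7}  B6 = {1, 5, 6}  B7 = {2, 6, 8}
Tree: B1–B2, B1–B3, B2–B4, B1–B5, B4–B6, B4–B7

Each bag holds 3 vertices, so the decomposition has width 2, which upper-bounds the treewidth. On the other hand G contains the 3-clique {0, 3, 7}. A clique must lie in a single bag of any decomposition, so no decomposition can have width below 2. The upper and lower bounds meet at 2, so that is the treewidth.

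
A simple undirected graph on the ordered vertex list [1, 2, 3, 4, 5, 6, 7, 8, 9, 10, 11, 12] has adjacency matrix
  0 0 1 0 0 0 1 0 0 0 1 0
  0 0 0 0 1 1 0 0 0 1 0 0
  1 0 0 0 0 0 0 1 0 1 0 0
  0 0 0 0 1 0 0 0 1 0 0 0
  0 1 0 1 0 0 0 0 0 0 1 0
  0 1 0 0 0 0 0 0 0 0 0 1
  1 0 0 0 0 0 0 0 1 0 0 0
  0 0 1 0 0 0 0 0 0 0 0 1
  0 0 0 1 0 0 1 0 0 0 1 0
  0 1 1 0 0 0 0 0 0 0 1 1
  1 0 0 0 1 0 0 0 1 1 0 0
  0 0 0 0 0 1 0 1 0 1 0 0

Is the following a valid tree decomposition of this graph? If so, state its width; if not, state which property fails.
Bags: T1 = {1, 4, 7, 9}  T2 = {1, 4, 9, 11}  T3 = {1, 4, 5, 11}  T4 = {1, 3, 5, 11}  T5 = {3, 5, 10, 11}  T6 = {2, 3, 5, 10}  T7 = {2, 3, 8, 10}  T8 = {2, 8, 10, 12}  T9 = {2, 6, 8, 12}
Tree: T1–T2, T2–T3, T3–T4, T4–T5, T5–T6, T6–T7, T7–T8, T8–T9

Checking the three conditions: (i) the bags cover all of {1, 2, 3, 4, 5, 6, 7, 8, 9, 10, 11, 12}; (ii) for each edge, some bag contains both endpoints; (iii) the bags containing any fixed vertex form a subtree. All hold, so the decomposition is valid with width 4 − 1 = 3.

Yes; width 3.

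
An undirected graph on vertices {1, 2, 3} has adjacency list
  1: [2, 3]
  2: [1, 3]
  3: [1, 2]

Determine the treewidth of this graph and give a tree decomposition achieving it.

Treewidth 2.
One optimal decomposition is:
Bags: B1 = {1, 2, 3}
Tree: (single bag)

A single bag containing all 3 vertices is trivially a valid decomposition of width 2. Conversely, {1, 2, 3} is a clique of size 3, and the vertices of any clique must share a bag in every tree decomposition; so some bag has ≥ 3 vertices and tw(G) ≥ 2. Combining the bounds, tw(G) = 2.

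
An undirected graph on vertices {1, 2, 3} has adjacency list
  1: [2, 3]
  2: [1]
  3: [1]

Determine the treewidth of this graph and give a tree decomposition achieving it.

Treewidth 1.
Bags: B1 = {1, 2}  B2 = {1, 3}
Tree: B1–B2

Every bag has size at most 2, so the width is 2 − 1 = 1 and tw(G) ≤ 1. Any graph with an edge has treewidth ≥ 1, and G has the edge 1–2. Combining the bounds, tw(G) = 1.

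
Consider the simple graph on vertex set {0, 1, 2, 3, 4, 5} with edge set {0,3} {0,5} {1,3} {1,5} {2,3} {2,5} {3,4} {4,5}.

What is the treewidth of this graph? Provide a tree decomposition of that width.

Each bag holds 3 vertices, so the decomposition has width 2, which upper-bounds the treewidth. For the lower bound, G contains the cycle 0–3–2–5–0, so G is not a forest; only forests have treewidth ≤ 1, hence tw(G) ≥ 2. Combining the bounds, tw(G) = 2.

Treewidth 2.
One such decomposition:
Bags: B1 = {0, 3, 5}  B2 = {2, 3, 5}  B3 = {3, 4, 5}  B4 = {1, 3, 5}
Tree: B1–B2, B2–B3, B3–B4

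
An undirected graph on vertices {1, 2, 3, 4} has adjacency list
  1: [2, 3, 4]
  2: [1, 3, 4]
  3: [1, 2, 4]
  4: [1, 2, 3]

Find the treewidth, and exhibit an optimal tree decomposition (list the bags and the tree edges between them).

Treewidth 3.
One optimal decomposition is:
Bags: B1 = {1, 2, 3, 4}
Tree: (single bag)

A single bag containing all 4 vertices is trivially a valid decomposition of width 3. For the lower bound, the 4 vertices {1, 2, 3, 4} are pairwise adjacent, and any tree decomposition puts a clique entirely inside one bag — forcing width ≥ 3. Therefore the treewidth is 3.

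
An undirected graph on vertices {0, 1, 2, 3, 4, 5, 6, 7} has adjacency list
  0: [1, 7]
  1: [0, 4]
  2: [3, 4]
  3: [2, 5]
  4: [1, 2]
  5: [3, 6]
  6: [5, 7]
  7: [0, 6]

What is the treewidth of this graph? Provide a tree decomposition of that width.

Treewidth 2.
One such decomposition:
Bags: B1 = {1, 2, 4}  B2 = {1, 2, 3}  B3 = {1, 3, 5}  B4 = {1, 5, 6}  B5 = {1, 6, 7}  B6 = {0, 1, 7}
Tree: B1–B2, B2–B3, B3–B4, B4–B5, B5–B6

The largest bag has 3 vertices, giving width 2; this decomposition certifies tw(G) ≤ 2. For the lower bound, G contains the cycle 1–4–2–3–5–6–7–0–1, so G is not a forest; only forests have treewidth ≤ 1, hence tw(G) ≥ 2. Therefore the treewidth is 2.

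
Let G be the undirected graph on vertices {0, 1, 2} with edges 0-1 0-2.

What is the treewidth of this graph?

1

A width-1 tree decomposition is:
Bags: B1 = {0, 2}  B2 = {0, 1}
Tree: B1–B2
Every bag has size at most 2, so the width is 2 − 1 = 1 and tw(G) ≤ 1. Since G has at least one edge (e.g. 2–0), it is not an edgeless graph, so tw(G) ≥ 1. Therefore the treewidth is 1.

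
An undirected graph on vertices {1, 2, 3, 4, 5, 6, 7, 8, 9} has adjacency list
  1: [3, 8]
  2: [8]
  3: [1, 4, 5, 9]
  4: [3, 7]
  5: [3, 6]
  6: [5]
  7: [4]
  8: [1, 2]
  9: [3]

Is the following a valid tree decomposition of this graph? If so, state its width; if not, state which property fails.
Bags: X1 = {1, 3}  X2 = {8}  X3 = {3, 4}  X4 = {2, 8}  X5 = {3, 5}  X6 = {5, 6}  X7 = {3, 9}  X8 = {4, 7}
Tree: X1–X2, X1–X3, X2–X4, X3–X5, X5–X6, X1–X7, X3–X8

A tree decomposition must satisfy three properties: every vertex lies in some bag; for every edge, both endpoints lie together in some bag; and for every vertex, the bags containing it form a connected subtree. Here edge (1,8) lies in no bag, so the decomposition is invalid.

No — edge (1,8) lies in no bag.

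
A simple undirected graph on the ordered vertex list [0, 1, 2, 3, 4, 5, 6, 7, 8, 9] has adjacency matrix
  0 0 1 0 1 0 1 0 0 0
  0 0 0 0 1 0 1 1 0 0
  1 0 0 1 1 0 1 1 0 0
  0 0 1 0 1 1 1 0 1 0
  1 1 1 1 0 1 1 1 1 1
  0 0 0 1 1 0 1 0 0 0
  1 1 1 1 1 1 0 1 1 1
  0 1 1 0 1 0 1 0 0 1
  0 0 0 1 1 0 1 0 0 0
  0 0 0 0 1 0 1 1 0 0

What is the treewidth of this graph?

3

A width-3 tree decomposition is:
Bags: B1 = {1, 4, 6, 7}  B2 = {2, 4, 6, 7}  B3 = {4, 6, 7, 9}  B4 = {2, 3, 4, 6}  B5 = {3, 4, 5, 6}  B6 = {0, 2, 4, 6}  B7 = {3, 4, 6, 8}
Tree: B1–B2, B2–B3, B2–B4, B4–B5, B4–B6, B4–B7
Each bag holds 4 vertices, so the decomposition has width 3, which upper-bounds the treewidth. Conversely, {1, 4, 6, 7} is a clique of size 4, and the vertices of any clique must share a bag in every tree decomposition; so some bag has ≥ 4 vertices and tw(G) ≥ 3. Combining the bounds, tw(G) = 3.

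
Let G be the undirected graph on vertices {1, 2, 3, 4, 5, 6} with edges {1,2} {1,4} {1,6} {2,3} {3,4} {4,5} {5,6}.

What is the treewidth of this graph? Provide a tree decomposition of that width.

Treewidth 2.
One such decomposition:
Bags: B1 = {1, 2, 3}  B2 = {1, 3, 4}  B3 = {1, 4, 6}  B4 = {4, 5, 6}
Tree: B1–B2, B2–B3, B3–B4

Each bag holds 3 vertices, so the decomposition has width 2, which upper-bounds the treewidth. Since 2–3–4–1–2 is a cycle in G, G is not acyclic. Forests are exactly the graphs of treewidth ≤ 1, so tw(G) ≥ 2. Hence tw(G) = 2 exactly.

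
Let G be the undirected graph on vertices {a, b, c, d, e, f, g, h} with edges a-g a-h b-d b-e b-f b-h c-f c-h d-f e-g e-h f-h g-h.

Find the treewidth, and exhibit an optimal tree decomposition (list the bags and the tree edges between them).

Each bag holds 3 vertices, so the decomposition has width 2, which upper-bounds the treewidth. Conversely, {b, d, f} is a clique of size 3, and the vertices of any clique must share a bag in every tree decomposition; so some bag has ≥ 3 vertices and tw(G) ≥ 2. The upper and lower bounds meet at 2, so that is the treewidth.

Treewidth 2.
One such decomposition:
Bags: B1 = {b, d, f}  B2 = {b, f, h}  B3 = {c, f, h}  B4 = {b, e, h}  B5 = {e, g, h}  B6 = {a, g, h}
Tree: B1–B2, B2–B3, B2–B4, B4–B5, B5–B6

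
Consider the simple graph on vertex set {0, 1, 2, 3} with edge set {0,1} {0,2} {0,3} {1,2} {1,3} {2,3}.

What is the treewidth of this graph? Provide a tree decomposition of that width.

Treewidth 3.
One such decomposition:
Bags: B1 = {0, 1, 2, 3}
Tree: (single bag)

A single bag containing all 4 vertices is trivially a valid decomposition of width 3. For the lower bound, the 4 vertices {0, 1, 2, 3} are pairwise adjacent, and any tree decomposition puts a clique entirely inside one bag — forcing width ≥ 3. Combining the bounds, tw(G) = 3.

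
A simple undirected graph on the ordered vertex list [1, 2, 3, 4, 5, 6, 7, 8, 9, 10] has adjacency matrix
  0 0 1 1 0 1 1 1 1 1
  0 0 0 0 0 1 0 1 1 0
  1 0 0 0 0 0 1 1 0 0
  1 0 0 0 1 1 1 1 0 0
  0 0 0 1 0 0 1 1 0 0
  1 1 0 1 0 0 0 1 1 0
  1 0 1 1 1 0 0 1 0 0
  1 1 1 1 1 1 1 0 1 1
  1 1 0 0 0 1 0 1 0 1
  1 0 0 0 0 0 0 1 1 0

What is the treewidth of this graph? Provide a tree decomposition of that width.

Every bag has size at most 4, so the width is 4 − 1 = 3 and tw(G) ≤ 3. For the lower bound, the 4 vertices {1, 8, 9, 10} are pairwise adjacent, and any tree decomposition puts a clique entirely inside one bag — forcing width ≥ 3. The upper and lower bounds meet at 3, so that is the treewidth.

Treewidth 3.
One optimal decomposition is:
Bags: B1 = {1, 4, 6, 8}  B2 = {1, 6, 8, 9}  B3 = {1, 4, 7, 8}  B4 = {2, 6, 8, 9}  B5 = {4, 5, 7, 8}  B6 = {1, 8, 9, 10}  B7 = {1, 3, 7, 8}
Tree: B1–B2, B1–B3, B2–B4, B3–B5, B2–B6, B3–B7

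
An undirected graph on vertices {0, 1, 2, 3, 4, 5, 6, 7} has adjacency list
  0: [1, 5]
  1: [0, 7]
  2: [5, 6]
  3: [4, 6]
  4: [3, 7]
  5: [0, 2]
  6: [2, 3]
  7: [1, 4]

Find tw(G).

A width-2 tree decomposition is:
Bags: B1 = {1, 4, 7}  B2 = {1, 3, 4}  B3 = {1, 3, 6}  B4 = {1, 2, 6}  B5 = {1, 2, 5}  B6 = {0, 1, 5}
Tree: B1–B2, B2–B3, B3–B4, B4–B5, B5–B6
Each bag holds 3 vertices, so the decomposition has width 2, which upper-bounds the treewidth. For the lower bound, G contains the cycle 1–7–4–3–6–2–5–0–1, so G is not a forest; only forests have treewidth ≤ 1, hence tw(G) ≥ 2. Hence tw(G) = 2 exactly.

2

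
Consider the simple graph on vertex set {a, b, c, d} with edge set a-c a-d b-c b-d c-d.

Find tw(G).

2

A width-2 tree decomposition is:
Bags: B1 = {b, c, d}  B2 = {a, c, d}
Tree: B1–B2
Every bag has size at most 3, so the width is 3 − 1 = 2 and tw(G) ≤ 2. For the lower bound, the 3 vertices {a, c, d} are pairwise adjacent, and any tree decomposition puts a clique entirely inside one bag — forcing width ≥ 2. Therefore the treewidth is 2.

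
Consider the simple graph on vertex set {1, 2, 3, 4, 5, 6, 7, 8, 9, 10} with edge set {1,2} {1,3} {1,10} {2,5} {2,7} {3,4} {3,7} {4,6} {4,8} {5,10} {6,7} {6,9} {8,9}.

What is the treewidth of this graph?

A width-2 tree decomposition is:
Bags: B1 = {2, 5, 10}  B2 = {1, 2, 10}  B3 = {1, 2, 7}  B4 = {1, 3, 7}  B5 = {3, 6, 7}  B6 = {3, 4, 6}  B7 = {4, 6, 9}  B8 = {4, 8, 9}
Tree: B1–B2, B2–B3, B3–B4, B4–B5, B5–B6, B6–B7, B7–B8
Each bag holds 3 vertices, so the decomposition has width 2, which upper-bounds the treewidth. Since 5–10–1–2–5 is a cycle in G, G is not acyclic. Forests are exactly the graphs of treewidth ≤ 1, so tw(G) ≥ 2. Combining the bounds, tw(G) = 2.

2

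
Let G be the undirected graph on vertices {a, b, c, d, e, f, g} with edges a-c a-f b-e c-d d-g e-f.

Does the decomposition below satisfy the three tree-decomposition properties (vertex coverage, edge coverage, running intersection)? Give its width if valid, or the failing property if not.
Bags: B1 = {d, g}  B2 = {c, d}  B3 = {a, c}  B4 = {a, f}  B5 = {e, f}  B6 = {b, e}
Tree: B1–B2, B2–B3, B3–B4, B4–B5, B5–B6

Yes; width 1.

Every vertex of G appears in some bag (union = {a, b, c, d, e, f, g}); every edge is covered by a bag; and for each vertex v the set of bags containing v is connected in the bag tree. The decomposition is therefore valid. The largest bag has 2 vertices, so the width is 1.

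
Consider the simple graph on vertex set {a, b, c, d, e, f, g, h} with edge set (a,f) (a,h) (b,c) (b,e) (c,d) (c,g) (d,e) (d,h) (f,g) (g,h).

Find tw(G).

2

A width-2 tree decomposition is:
Bags: B1 = {b, d, e}  B2 = {b, c, d}  B3 = {c, d, h}  B4 = {c, g, h}  B5 = {a, g, h}  B6 = {a, f, g}
Tree: B1–B2, B2–B3, B3–B4, B4–B5, B5–B6
Every bag has size at most 3, so the width is 3 − 1 = 2 and tw(G) ≤ 2. For the lower bound, G contains the cycle e–b–c–d–e, so G is not a forest; only forests have treewidth ≤ 1, hence tw(G) ≥ 2. The upper and lower bounds meet at 2, so that is the treewidth.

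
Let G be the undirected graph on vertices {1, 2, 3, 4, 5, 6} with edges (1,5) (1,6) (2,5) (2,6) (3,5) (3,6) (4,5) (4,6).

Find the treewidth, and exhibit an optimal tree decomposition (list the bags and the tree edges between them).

Each bag holds 3 vertices, so the decomposition has width 2, which upper-bounds the treewidth. For the lower bound, G contains the cycle 6–4–5–2–6, so G is not a forest; only forests have treewidth ≤ 1, hence tw(G) ≥ 2. Hence tw(G) = 2 exactly.

Treewidth 2.
One optimal decomposition is:
Bags: B1 = {4, 5, 6}  B2 = {2, 5, 6}  B3 = {3, 5, 6}  B4 = {1, 5, 6}
Tree: B1–B2, B2–B3, B3–B4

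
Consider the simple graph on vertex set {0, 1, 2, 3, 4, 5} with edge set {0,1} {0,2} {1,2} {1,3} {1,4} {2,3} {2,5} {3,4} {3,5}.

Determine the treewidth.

A width-2 tree decomposition is:
Bags: B1 = {0, 1, 2}  B2 = {1, 2, 3}  B3 = {1, 3, 4}  B4 = {2, 3, 5}
Tree: B1–B2, B2–B3, B2–B4
Each bag holds 3 vertices, so the decomposition has width 2, which upper-bounds the treewidth. Conversely, {0, 1, 2} is a clique of size 3, and the vertices of any clique must share a bag in every tree decomposition; so some bag has ≥ 3 vertices and tw(G) ≥ 2. The upper and lower bounds meet at 2, so that is the treewidth.

2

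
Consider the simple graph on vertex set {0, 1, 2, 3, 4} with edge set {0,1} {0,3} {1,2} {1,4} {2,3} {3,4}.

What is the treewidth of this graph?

A width-2 tree decomposition is:
Bags: B1 = {1, 3, 4}  B2 = {1, 2, 3}  B3 = {0, 1, 3}
Tree: B1–B2, B2–B3
Every bag has size at most 3, so the width is 3 − 1 = 2 and tw(G) ≤ 2. The edges 3–4–1–2–3 form a cycle, so G is not a tree and its treewidth is at least 2. Hence tw(G) = 2 exactly.

2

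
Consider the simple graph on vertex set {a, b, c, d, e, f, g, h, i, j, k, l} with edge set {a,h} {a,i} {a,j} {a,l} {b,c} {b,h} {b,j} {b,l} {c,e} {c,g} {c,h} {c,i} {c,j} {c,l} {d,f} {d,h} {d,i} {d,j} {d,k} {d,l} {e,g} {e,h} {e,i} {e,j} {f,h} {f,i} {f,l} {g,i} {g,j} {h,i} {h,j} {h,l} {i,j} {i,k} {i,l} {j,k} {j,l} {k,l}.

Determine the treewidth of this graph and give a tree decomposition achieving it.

The largest bag has 5 vertices, giving width 4; this decomposition certifies tw(G) ≤ 4. For the lower bound, the 5 vertices {b, c, h, j, l} are pairwise adjacent, and any tree decomposition puts a clique entirely inside one bag — forcing width ≥ 4. Therefore the treewidth is 4.

Treewidth 4.
Bags: B1 = {c, h, i, j, l}  B2 = {d, h, i, j, l}  B3 = {d, f, h, i, l}  B4 = {c, e, h, i, j}  B5 = {c, e, g, i, j}  B6 = {d, i, j, k, l}  B7 = {b, c, h, j, l}  B8 = {a, h, i, j, l}
Tree: B1–B2, B2–B3, B1–B4, B4–B5, B2–B6, B1–B7, B2–B8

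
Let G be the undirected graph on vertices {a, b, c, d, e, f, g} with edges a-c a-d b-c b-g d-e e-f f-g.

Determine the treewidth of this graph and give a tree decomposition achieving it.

Treewidth 2.
One such decomposition:
Bags: B1 = {a, b, c}  B2 = {a, b, d}  B3 = {b, d, e}  B4 = {b, e, f}  B5 = {b, f, g}
Tree: B1–B2, B2–B3, B3–B4, B4–B5

Each bag holds 3 vertices, so the decomposition has width 2, which upper-bounds the treewidth. For the lower bound, G contains the cycle b–c–a–d–e–f–g–b, so G is not a forest; only forests have treewidth ≤ 1, hence tw(G) ≥ 2. Therefore the treewidth is 2.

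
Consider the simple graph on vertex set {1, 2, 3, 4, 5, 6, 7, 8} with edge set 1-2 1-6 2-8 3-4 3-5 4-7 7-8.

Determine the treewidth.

1

A width-1 tree decomposition is:
Bags: B1 = {1, 6}  B2 = {1, 2}  B3 = {2, 8}  B4 = {7, 8}  B5 = {4, 7}  B6 = {3, 4}  B7 = {3, 5}
Tree: B1–B2, B2–B3, B3–B4, B4–B5, B5–B6, B6–B7
Each bag holds 2 vertices, so the decomposition has width 1, which upper-bounds the treewidth. Since G has at least one edge (e.g. 6–1), it is not an edgeless graph, so tw(G) ≥ 1. Hence tw(G) = 1 exactly.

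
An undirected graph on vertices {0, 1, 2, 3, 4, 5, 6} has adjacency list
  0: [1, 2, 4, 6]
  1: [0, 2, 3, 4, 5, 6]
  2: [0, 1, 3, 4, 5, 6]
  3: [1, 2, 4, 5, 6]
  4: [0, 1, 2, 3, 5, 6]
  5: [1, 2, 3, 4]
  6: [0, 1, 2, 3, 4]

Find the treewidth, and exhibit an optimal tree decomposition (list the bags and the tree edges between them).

Treewidth 4.
One optimal decomposition is:
Bags: B1 = {1, 2, 3, 4, 6}  B2 = {0, 1, 2, 4, 6}  B3 = {1, 2, 3, 4, 5}
Tree: B1–B2, B1–B3

Each bag holds 5 vertices, so the decomposition has width 4, which upper-bounds the treewidth. For the lower bound, the 5 vertices {0, 1, 2, 4, 6} are pairwise adjacent, and any tree decomposition puts a clique entirely inside one bag — forcing width ≥ 4. The upper and lower bounds meet at 4, so that is the treewidth.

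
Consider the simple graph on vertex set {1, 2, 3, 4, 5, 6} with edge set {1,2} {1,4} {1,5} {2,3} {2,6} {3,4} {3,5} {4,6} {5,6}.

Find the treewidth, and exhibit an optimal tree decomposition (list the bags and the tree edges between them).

Treewidth 3.
One such decomposition:
Bags: B1 = {1, 2, 3, 6}  B2 = {1, 3, 5, 6}  B3 = {1, 3, 4, 6}
Tree: B1–B2, B2–B3

Every bag has size at most 4, so the width is 4 − 1 = 3 and tw(G) ≤ 3. For the lower bound: the 4 vertex sets {2,3}, {5,6}, {1}, {4} are disjoint, each induces a connected subgraph, and every pair is joined by at least one edge of G. Contracting each set to a single vertex therefore yields K_{4} as a minor, and since treewidth is minor-monotone, tw(G) ≥ tw(K_{4}) = 3. The upper and lower bounds meet at 3, so that is the treewidth.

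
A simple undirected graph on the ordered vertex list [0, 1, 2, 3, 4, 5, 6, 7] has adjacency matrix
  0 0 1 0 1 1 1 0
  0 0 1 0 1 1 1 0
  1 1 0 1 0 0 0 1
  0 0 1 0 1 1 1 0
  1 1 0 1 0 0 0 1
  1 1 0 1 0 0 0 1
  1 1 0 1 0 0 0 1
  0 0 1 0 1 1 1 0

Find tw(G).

A width-4 tree decomposition is:
Bags: B1 = {0, 1, 3, 6, 7}  B2 = {0, 1, 3, 5, 7}  B3 = {0, 1, 3, 4, 7}  B4 = {0, 1, 2, 3, 7}
Tree: B1–B2, B2–B3, B3–B4
Every bag has size at most 5, so the width is 5 − 1 = 4 and tw(G) ≤ 4. For the lower bound: the 5 vertex sets {1,6}, {0,5}, {4,7}, {3}, {2} are disjoint, each induces a connected subgraph, and every pair is joined by at least one edge of G. Contracting each set to a single vertex therefore yields K_{5} as a minor, and since treewidth is minor-monotone, tw(G) ≥ tw(K_{5}) = 4. The upper and lower bounds meet at 4, so that is the treewidth.

4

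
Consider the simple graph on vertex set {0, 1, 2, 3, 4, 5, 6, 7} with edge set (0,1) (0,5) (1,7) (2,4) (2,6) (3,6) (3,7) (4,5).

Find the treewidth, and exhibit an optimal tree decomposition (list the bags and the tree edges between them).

Every bag has size at most 3, so the width is 3 − 1 = 2 and tw(G) ≤ 2. The edges 3–7–1–0–5–4–2–6–3 form a cycle, so G is not a tree and its treewidth is at least 2. Hence tw(G) = 2 exactly.

Treewidth 2.
One such decomposition:
Bags: B1 = {1, 3, 7}  B2 = {0, 1, 3}  B3 = {0, 3, 5}  B4 = {3, 4, 5}  B5 = {2, 3, 4}  B6 = {2, 3, 6}
Tree: B1–B2, B2–B3, B3–B4, B4–B5, B5–B6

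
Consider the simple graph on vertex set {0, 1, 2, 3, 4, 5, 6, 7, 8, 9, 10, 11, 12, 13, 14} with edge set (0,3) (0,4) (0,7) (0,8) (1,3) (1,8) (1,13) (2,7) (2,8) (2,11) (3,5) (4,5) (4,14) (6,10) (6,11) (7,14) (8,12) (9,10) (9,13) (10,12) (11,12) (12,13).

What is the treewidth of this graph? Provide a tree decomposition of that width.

Every bag has size at most 4, so the width is 4 − 1 = 3 and tw(G) ≤ 3. For the lower bound: the 4 vertex sets {4,5,14}, {3}, {0}, {1,2,7,8} are disjoint, each induces a connected subgraph, and every pair is joined by at least one edge of G. Contracting each set to a single vertex therefore yields K_{4} as a minor, and since treewidth is minor-monotone, tw(G) ≥ tw(K_{4}) = 3. Therefore the treewidth is 3.

Treewidth 3.
Bags: B1 = {3, 4, 5, 14}  B2 = {0, 3, 4, 14}  B3 = {0, 3, 7, 14}  B4 = {0, 1, 3, 7}  B5 = {0, 1, 7, 8}  B6 = {1, 2, 7, 8}  B7 = {1, 2, 8, 13}  B8 = {2, 8, 12, 13}  B9 = {2, 11, 12, 13}  B10 = {9, 11, 12, 13}  B11 = {9, 10, 11, 12}  B12 = {6, 9, 10, 11}
Tree: B1–B2, B2–B3, B3–B4, B4–B5, B5–B6, B6–B7, B7–B8, B8–B9, B9–B10, B10–B11, B11–B12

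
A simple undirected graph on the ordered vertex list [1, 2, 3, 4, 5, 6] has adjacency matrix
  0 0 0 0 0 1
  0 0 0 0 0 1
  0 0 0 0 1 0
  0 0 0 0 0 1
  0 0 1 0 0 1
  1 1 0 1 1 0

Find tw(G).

A width-1 tree decomposition is:
Bags: B1 = {5, 6}  B2 = {3, 5}  B3 = {4, 6}  B4 = {2, 6}  B5 = {1, 6}
Tree: B1–B2, B1–B3, B3–B4, B3–B5
Each bag holds 2 vertices, so the decomposition has width 1, which upper-bounds the treewidth. Since G has at least one edge (e.g. 6–5), it is not an edgeless graph, so tw(G) ≥ 1. Therefore the treewidth is 1.

1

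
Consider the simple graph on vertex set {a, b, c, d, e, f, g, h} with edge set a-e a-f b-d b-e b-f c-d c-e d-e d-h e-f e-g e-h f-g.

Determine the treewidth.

2

A width-2 tree decomposition is:
Bags: B1 = {b, e, f}  B2 = {a, e, f}  B3 = {e, f, g}  B4 = {b, d, e}  B5 = {d, e, h}  B6 = {c, d, e}
Tree: B1–B2, B1–B3, B1–B4, B4–B5, B4–B6
The largest bag has 3 vertices, giving width 2; this decomposition certifies tw(G) ≤ 2. On the other hand G contains the 3-clique {d, e, h}. A clique must lie in a single bag of any decomposition, so no decomposition can have width below 2. Hence tw(G) = 2 exactly.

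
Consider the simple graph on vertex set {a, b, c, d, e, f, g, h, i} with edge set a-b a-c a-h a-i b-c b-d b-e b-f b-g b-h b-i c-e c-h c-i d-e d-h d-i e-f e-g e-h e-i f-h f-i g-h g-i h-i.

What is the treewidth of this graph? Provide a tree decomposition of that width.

The largest bag has 5 vertices, giving width 4; this decomposition certifies tw(G) ≤ 4. Conversely, {b, d, e, h, i} is a clique of size 5, and the vertices of any clique must share a bag in every tree decomposition; so some bag has ≥ 5 vertices and tw(G) ≥ 4. Combining the bounds, tw(G) = 4.

Treewidth 4.
One such decomposition:
Bags: B1 = {b, e, g, h, i}  B2 = {b, e, f, h, i}  B3 = {b, c, e, h, i}  B4 = {a, b, c, h, i}  B5 = {b, d, e, h, i}
Tree: B1–B2, B2–B3, B3–B4, B3–B5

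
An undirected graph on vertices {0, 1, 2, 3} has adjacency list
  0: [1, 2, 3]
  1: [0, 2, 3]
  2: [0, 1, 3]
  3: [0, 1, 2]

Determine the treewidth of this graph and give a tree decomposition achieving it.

A single bag containing all 4 vertices is trivially a valid decomposition of width 3. Conversely, {0, 1, 2, 3} is a clique of size 4, and the vertices of any clique must share a bag in every tree decomposition; so some bag has ≥ 4 vertices and tw(G) ≥ 3. Combining the bounds, tw(G) = 3.

Treewidth 3.
One such decomposition:
Bags: B1 = {0, 1, 2, 3}
Tree: (single bag)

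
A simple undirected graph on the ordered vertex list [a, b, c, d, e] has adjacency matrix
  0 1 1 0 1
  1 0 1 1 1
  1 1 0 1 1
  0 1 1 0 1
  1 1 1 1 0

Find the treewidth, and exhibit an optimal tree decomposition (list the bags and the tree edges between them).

Each bag holds 4 vertices, so the decomposition has width 3, which upper-bounds the treewidth. On the other hand G contains the 4-clique {b, c, d, e}. A clique must lie in a single bag of any decomposition, so no decomposition can have width below 3. Hence tw(G) = 3 exactly.

Treewidth 3.
Bags: B1 = {b, c, d, e}  B2 = {a, b, c, e}
Tree: B1–B2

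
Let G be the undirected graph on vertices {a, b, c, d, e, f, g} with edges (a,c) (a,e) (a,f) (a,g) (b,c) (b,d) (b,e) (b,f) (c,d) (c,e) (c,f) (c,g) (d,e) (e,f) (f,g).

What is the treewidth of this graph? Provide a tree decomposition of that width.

Treewidth 3.
Bags: B1 = {a, c, e, f}  B2 = {a, c, f, g}  B3 = {b, c, e, f}  B4 = {b, c, d, e}
Tree: B1–B2, B1–B3, B3–B4

Each bag holds 4 vertices, so the decomposition has width 3, which upper-bounds the treewidth. Conversely, {b, c, d, e} is a clique of size 4, and the vertices of any clique must share a bag in every tree decomposition; so some bag has ≥ 4 vertices and tw(G) ≥ 3. The upper and lower bounds meet at 3, so that is the treewidth.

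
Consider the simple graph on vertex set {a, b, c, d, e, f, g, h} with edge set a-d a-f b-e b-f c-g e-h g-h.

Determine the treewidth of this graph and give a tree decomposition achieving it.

Each bag holds 2 vertices, so the decomposition has width 1, which upper-bounds the treewidth. Since G has at least one edge (e.g. c–g), it is not an edgeless graph, so tw(G) ≥ 1. Hence tw(G) = 1 exactly.

Treewidth 1.
Bags: B1 = {c, g}  B2 = {g, h}  B3 = {e, h}  B4 = {b, e}  B5 = {b, f}  B6 = {a, f}  B7 = {a, d}
Tree: B1–B2, B2–B3, B3–B4, B4–B5, B5–B6, B6–B7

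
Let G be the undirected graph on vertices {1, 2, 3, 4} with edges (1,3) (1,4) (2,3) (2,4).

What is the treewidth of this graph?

2

A width-2 tree decomposition is:
Bags: B1 = {2, 3, 4}  B2 = {1, 3, 4}
Tree: B1–B2
Every bag has size at most 3, so the width is 3 − 1 = 2 and tw(G) ≤ 2. Since 4–2–3–1–4 is a cycle in G, G is not acyclic. Forests are exactly the graphs of treewidth ≤ 1, so tw(G) ≥ 2. Hence tw(G) = 2 exactly.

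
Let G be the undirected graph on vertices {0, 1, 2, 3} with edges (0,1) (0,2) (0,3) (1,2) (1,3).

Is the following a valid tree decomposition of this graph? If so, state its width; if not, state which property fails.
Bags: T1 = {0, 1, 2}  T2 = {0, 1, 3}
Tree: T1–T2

Vertex coverage: the bags together contain {0, 1, 2, 3}, the full vertex set. Edge coverage: each edge of G has both endpoints in at least one bag. Running intersection: for every vertex, the bags containing it form a connected subtree. All three properties hold, so this is a valid tree decomposition of width max|bag| − 1 = 2, and hence tw(G) ≤ 2.

Yes; width 2.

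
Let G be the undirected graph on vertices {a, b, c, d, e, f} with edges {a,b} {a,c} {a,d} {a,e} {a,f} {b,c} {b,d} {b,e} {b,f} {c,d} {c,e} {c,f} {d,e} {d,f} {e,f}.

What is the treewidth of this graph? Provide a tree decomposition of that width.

Treewidth 5.
One such decomposition:
Bags: B1 = {a, b, c, d, e, f}
Tree: (single bag)

With just one bag of size 6, the width is 6 − 1 = 5, so tw(G) ≤ 5. Conversely, {a, b, c, d, e, f} is a clique of size 6, and the vertices of any clique must share a bag in every tree decomposition; so some bag has ≥ 6 vertices and tw(G) ≥ 5. Combining the bounds, tw(G) = 5.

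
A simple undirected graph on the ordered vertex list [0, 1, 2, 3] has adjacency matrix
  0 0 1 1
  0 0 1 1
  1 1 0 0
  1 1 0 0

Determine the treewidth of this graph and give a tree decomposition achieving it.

Treewidth 2.
One optimal decomposition is:
Bags: B1 = {0, 2, 3}  B2 = {1, 2, 3}
Tree: B1–B2

Each bag holds 3 vertices, so the decomposition has width 2, which upper-bounds the treewidth. The edges 2–0–3–1–2 form a cycle, so G is not a tree and its treewidth is at least 2. Hence tw(G) = 2 exactly.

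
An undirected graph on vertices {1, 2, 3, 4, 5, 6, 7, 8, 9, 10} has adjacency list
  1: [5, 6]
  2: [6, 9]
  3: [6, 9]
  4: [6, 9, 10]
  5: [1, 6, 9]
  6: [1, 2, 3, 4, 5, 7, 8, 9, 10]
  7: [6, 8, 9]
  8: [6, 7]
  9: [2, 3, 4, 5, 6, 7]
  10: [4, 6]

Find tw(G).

A width-2 tree decomposition is:
Bags: B1 = {4, 6, 9}  B2 = {2, 6, 9}  B3 = {6, 7, 9}  B4 = {5, 6, 9}  B5 = {3, 6, 9}  B6 = {4, 6, 10}  B7 = {6, 7, 8}  B8 = {1, 5, 6}
Tree: B1–B2, B2–B3, B2–B4, B2–B5, B1–B6, B3–B7, B4–B8
The largest bag has 3 vertices, giving width 2; this decomposition certifies tw(G) ≤ 2. Conversely, {6, 7, 8} is a clique of size 3, and the vertices of any clique must share a bag in every tree decomposition; so some bag has ≥ 3 vertices and tw(G) ≥ 2. Hence tw(G) = 2 exactly.

2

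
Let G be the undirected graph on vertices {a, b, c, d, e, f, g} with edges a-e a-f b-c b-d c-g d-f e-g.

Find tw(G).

A width-2 tree decomposition is:
Bags: B1 = {a, e, f}  B2 = {d, e, f}  B3 = {b, d, e}  B4 = {b, c, e}  B5 = {c, e, g}
Tree: B1–B2, B2–B3, B3–B4, B4–B5
Every bag has size at most 3, so the width is 3 − 1 = 2 and tw(G) ≤ 2. For the lower bound, G contains the cycle e–a–f–d–b–c–g–e, so G is not a forest; only forests have treewidth ≤ 1, hence tw(G) ≥ 2. Therefore the treewidth is 2.

2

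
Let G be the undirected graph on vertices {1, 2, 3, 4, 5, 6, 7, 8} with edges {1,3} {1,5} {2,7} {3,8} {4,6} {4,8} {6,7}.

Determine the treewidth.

A width-1 tree decomposition is:
Bags: B1 = {2, 7}  B2 = {6, 7}  B3 = {4, 6}  B4 = {4, 8}  B5 = {3, 8}  B6 = {1, 3}  B7 = {1, 5}
Tree: B1–B2, B2–B3, B3–B4, B4–B5, B5–B6, B6–B7
Every bag has size at most 2, so the width is 2 − 1 = 1 and tw(G) ≤ 1. Any graph with an edge has treewidth ≥ 1, and G has the edge 2–7. Hence tw(G) = 1 exactly.

1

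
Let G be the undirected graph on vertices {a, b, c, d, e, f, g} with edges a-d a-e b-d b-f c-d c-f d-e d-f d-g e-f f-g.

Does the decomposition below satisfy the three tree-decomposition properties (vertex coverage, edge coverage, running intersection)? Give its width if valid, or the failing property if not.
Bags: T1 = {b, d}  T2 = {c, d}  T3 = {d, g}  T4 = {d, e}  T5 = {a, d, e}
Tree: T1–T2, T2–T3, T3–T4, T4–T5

No — vertex f appears in no bag.

A tree decomposition must satisfy three properties: every vertex lies in some bag; for every edge, both endpoints lie together in some bag; and for every vertex, the bags containing it form a connected subtree. Here vertex f appears in no bag, so the decomposition is invalid.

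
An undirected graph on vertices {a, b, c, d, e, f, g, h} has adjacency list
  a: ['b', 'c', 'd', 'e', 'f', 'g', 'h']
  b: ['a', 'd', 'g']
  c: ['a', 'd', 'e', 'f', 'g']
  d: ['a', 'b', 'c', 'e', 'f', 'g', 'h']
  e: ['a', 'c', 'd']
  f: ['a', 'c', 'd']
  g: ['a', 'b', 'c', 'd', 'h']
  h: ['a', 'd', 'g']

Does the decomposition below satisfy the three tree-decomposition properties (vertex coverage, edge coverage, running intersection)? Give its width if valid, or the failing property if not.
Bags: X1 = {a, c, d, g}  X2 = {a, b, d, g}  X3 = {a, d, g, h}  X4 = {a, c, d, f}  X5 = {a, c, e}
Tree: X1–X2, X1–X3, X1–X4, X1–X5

No — edge (d,e) lies in no bag.

A tree decomposition must satisfy three properties: every vertex lies in some bag; for every edge, both endpoints lie together in some bag; and for every vertex, the bags containing it form a connected subtree. Here edge (d,e) lies in no bag, so the decomposition is invalid.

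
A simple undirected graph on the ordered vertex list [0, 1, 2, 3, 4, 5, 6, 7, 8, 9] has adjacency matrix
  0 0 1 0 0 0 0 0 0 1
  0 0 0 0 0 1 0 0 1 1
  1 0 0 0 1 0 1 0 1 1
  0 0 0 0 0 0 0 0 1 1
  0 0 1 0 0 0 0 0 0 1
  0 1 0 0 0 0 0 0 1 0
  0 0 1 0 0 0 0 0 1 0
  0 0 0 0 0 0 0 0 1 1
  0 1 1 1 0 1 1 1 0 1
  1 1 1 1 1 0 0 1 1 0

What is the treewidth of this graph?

2

A width-2 tree decomposition is:
Bags: B1 = {2, 8, 9}  B2 = {3, 8, 9}  B3 = {2, 6, 8}  B4 = {1, 8, 9}  B5 = {0, 2, 9}  B6 = {2, 4, 9}  B7 = {1, 5, 8}  B8 = {7, 8, 9}
Tree: B1–B2, B1–B3, B2–B4, B1–B5, B5–B6, B4–B7, B2–B8
Each bag holds 3 vertices, so the decomposition has width 2, which upper-bounds the treewidth. For the lower bound, the 3 vertices {0, 2, 9} are pairwise adjacent, and any tree decomposition puts a clique entirely inside one bag — forcing width ≥ 2. Hence tw(G) = 2 exactly.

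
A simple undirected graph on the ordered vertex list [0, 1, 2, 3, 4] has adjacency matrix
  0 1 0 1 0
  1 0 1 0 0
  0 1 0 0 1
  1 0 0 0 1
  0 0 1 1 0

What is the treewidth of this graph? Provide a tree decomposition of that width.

The largest bag has 3 vertices, giving width 2; this decomposition certifies tw(G) ≤ 2. Since 3–4–2–1–0–3 is a cycle in G, G is not acyclic. Forests are exactly the graphs of treewidth ≤ 1, so tw(G) ≥ 2. Therefore the treewidth is 2.

Treewidth 2.
Bags: B1 = {2, 3, 4}  B2 = {1, 2, 3}  B3 = {0, 1, 3}
Tree: B1–B2, B2–B3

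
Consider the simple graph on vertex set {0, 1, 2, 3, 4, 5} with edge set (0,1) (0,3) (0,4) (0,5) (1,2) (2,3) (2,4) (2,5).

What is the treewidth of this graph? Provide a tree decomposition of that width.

Every bag has size at most 3, so the width is 3 − 1 = 2 and tw(G) ≤ 2. Since 0–5–2–1–0 is a cycle in G, G is not acyclic. Forests are exactly the graphs of treewidth ≤ 1, so tw(G) ≥ 2. Combining the bounds, tw(G) = 2.

Treewidth 2.
One such decomposition:
Bags: B1 = {0, 2, 5}  B2 = {0, 1, 2}  B3 = {0, 2, 4}  B4 = {0, 2, 3}
Tree: B1–B2, B2–B3, B3–B4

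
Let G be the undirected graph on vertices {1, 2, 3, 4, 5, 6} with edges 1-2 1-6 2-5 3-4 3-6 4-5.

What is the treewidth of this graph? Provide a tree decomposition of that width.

The largest bag has 3 vertices, giving width 2; this decomposition certifies tw(G) ≤ 2. The edges 3–6–1–2–5–4–3 form a cycle, so G is not a tree and its treewidth is at least 2. Combining the bounds, tw(G) = 2.

Treewidth 2.
One such decomposition:
Bags: B1 = {1, 3, 6}  B2 = {1, 2, 3}  B3 = {2, 3, 5}  B4 = {3, 4, 5}
Tree: B1–B2, B2–B3, B3–B4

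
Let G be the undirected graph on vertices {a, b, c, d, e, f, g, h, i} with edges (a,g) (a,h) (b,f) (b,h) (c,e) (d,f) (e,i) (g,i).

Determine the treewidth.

A width-1 tree decomposition is:
Bags: B1 = {c, e}  B2 = {e, i}  B3 = {g, i}  B4 = {a, g}  B5 = {a, h}  B6 = {b, h}  B7 = {b, f}  B8 = {d, f}
Tree: B1–B2, B2–B3, B3–B4, B4–B5, B5–B6, B6–B7, B7–B8
Every bag has size at most 2, so the width is 2 − 1 = 1 and tw(G) ≤ 1. Any graph with an edge has treewidth ≥ 1, and G has the edge c–e. Hence tw(G) = 1 exactly.

1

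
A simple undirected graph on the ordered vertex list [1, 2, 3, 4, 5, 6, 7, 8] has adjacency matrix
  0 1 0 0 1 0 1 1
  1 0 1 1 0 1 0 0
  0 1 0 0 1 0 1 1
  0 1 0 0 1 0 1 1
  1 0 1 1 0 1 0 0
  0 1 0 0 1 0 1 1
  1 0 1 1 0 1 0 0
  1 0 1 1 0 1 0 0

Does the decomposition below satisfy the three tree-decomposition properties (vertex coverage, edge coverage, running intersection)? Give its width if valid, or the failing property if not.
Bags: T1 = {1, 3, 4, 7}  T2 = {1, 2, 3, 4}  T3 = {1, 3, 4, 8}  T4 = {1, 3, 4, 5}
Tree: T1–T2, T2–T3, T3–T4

A tree decomposition must satisfy three properties: every vertex lies in some bag; for every edge, both endpoints lie together in some bag; and for every vertex, the bags containing it form a connected subtree. Here vertex 6 appears in no bag, so the decomposition is invalid.

No — vertex 6 appears in no bag.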